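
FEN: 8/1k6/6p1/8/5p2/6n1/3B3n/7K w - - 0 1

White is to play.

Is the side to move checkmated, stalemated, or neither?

neither

White to move; white king on h1.
In check: yes, from the black knight on g3.
King squares — g1: available; g2: available; h2: available.
Legal moves for White: Kxh2, Kg2, Kg1.
White is in check but has 3 legal moves → neither.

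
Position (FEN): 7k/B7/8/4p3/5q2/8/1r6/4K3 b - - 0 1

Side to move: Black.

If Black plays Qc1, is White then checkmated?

After Qc1: white king on e1; in check: yes, from the black queen on c1.
King squares — d1: attacked by Qc1; f1: attacked by Qc1; d2: attacked by Qc1; e2: attacked by Rb2; f2: attacked by Rb2.
White has no legal moves → checkmate.

yes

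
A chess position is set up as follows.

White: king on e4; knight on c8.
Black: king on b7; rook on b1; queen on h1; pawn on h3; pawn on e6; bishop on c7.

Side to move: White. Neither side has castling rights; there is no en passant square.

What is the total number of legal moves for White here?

White to move; king on e4.
In check: yes, from the black queen on h1.
Legal moves: Kd4, Ke3, Kd3.
Count: 3.

3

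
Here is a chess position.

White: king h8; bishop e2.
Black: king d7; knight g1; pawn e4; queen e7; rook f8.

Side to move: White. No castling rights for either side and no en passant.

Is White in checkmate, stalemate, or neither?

checkmate

White to move; white king on h8.
In check: yes, from the black rook on f8.
King squares — g7: attacked by Qe7; h7: attacked by Qe7; g8: attacked by Rf8.
Legal moves for White: none.
In check with no legal moves → checkmate.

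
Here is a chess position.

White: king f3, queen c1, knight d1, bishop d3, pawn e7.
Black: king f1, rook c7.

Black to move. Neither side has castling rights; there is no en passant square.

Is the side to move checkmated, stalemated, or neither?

neither

Black to move; black king on f1.
In check: yes, from the white bishop on d3.
King squares — e1: available; g1: available; e2: attacked by Bd3; f2: attacked by Nd1; g2: attacked by Kf3.
Legal moves for Black: Kg1, Ke1.
Black is in check but has 2 legal moves → neither.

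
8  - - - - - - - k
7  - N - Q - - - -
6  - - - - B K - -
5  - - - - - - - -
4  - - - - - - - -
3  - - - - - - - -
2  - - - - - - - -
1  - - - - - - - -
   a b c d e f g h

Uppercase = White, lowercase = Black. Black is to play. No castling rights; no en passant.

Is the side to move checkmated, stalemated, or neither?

Black to move; black king on h8.
In check: no.
King squares — g7: attacked by Kf6; h7: attacked by Qd7; g8: attacked by Be6.
Legal moves for Black: none.
Not in check and no legal moves → stalemate.

stalemate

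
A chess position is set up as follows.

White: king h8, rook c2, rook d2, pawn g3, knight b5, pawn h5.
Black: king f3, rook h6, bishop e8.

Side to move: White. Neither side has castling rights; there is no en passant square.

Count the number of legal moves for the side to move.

White to move; king on h8.
In check: yes, from the black rook on h6.
Legal moves: Kg8, Kg7.
Count: 2.

2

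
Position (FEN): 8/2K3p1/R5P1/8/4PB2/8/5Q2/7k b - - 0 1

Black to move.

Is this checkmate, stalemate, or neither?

stalemate

Black to move; black king on h1.
In check: no.
King squares — g1: attacked by Qf2; g2: attacked by Qf2; h2: attacked by Qf2.
Legal moves for Black: none.
Not in check and no legal moves → stalemate.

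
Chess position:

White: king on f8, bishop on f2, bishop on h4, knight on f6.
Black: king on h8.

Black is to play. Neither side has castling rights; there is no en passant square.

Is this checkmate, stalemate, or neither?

stalemate

Black to move; black king on h8.
In check: no.
King squares — g7: attacked by Kf8; h7: attacked by Nf6; g8: attacked by Nf6.
Legal moves for Black: none.
Not in check and no legal moves → stalemate.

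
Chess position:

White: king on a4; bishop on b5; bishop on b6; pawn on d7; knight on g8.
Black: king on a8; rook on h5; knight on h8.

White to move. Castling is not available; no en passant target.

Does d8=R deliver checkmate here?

no

After d8=R: black king on a8; in check: yes, from the white rook on d8.
Black has 1 legal reply: Kb7.
In check but a legal move exists → not checkmate.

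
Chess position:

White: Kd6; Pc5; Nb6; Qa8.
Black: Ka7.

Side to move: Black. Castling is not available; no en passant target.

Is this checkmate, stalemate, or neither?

Black to move; black king on a7.
In check: yes, from the white queen on a8.
King squares — a6: attacked by Qa8; b6: attacked by Pc5; b7: attacked by Qa8; a8: attacked by Nb6; b8: attacked by Qa8.
Legal moves for Black: none.
In check with no legal moves → checkmate.

checkmate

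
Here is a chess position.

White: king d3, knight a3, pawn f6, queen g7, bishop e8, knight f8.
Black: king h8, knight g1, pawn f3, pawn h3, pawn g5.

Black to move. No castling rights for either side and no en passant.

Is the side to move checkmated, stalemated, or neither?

checkmate

Black to move; black king on h8.
In check: yes, from the white queen on g7.
King squares — g7: attacked by Pf6; h7: attacked by Qg7; g8: attacked by Qg7.
Legal moves for Black: none.
In check with no legal moves → checkmate.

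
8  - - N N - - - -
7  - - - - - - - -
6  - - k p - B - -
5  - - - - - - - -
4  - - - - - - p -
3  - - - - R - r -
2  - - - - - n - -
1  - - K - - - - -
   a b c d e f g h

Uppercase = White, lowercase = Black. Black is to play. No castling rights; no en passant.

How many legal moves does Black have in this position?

5

Black to move; king on c6.
In check: yes, from the white knight on d8.
Legal moves: Kd7, Kc7, Kd5, Kc5, Kb5.
Count: 5.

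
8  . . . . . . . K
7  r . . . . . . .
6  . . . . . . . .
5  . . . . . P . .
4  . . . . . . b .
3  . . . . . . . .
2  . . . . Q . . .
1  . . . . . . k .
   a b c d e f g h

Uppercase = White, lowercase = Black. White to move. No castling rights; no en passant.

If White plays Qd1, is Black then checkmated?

After Qd1: black king on g1; in check: yes, from the white queen on d1.
Black has 4 legal replies: Kh2, Kg2, Kf2, Bxd1.
In check but a legal move exists → not checkmate.

no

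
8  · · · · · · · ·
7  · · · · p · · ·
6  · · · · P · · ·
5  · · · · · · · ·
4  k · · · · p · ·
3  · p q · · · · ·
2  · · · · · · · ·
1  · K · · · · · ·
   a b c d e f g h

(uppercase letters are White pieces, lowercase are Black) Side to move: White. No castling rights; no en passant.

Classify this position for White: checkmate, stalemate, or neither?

White to move; white king on b1.
In check: no.
King squares — a1: attacked by Qc3; c1: attacked by Qc3; a2: attacked by Pb3; b2: attacked by Qc3; c2: attacked by Pb3.
Legal moves for White: none.
Not in check and no legal moves → stalemate.

stalemate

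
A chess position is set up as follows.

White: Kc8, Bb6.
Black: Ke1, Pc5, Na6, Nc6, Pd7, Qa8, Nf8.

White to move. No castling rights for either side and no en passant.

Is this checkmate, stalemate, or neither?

checkmate

White to move; white king on c8.
In check: yes, from the black queen on a8.
King squares — b7: attacked by Qa8; c7: attacked by Na6; d7: attacked by Nf8; b8: attacked by Na6; d8: attacked by Nc6.
Legal moves for White: none.
In check with no legal moves → checkmate.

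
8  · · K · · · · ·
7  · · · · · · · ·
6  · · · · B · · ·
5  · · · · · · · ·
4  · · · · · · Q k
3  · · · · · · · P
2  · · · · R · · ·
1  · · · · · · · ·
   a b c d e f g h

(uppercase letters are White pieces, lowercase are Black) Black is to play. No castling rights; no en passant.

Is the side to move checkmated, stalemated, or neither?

checkmate

Black to move; black king on h4.
In check: yes, from the white queen on g4.
King squares — g3: attacked by Qg4; h3: attacked by Qg4; g4: attacked by Ph3; g5: attacked by Qg4; h5: attacked by Qg4.
Legal moves for Black: none.
In check with no legal moves → checkmate.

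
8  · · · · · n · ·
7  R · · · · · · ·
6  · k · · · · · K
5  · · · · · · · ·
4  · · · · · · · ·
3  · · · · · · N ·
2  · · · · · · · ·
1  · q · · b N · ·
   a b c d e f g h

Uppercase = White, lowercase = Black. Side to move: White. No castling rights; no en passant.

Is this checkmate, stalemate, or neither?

White to move; white king on h6.
In check: no.
Legal moves for White include: Ra8, Rh7, Rg7, Rf7, Re7, Rd7, Rc7, Rb7+, Ra6+, Ra5, Ra4, Ra3, Ra2, Ra1, Kg7, Kh5, Kg5, Nh5, ... (list truncated; more exist).
White has legal moves and is not in check → neither.

neither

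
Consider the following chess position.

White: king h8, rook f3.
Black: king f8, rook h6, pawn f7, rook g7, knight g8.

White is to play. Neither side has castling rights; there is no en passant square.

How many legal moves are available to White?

White to move; king on h8.
In check: yes, from the black rook on h6.
Legal moves: none.
Count: 0.

0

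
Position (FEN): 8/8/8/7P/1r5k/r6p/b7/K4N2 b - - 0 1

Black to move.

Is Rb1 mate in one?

yes

After Rb1: white king on a1; in check: yes, from the black rook on b1.
King squares — b1: attacked by Ba2; a2: attacked by Ra3; b2: attacked by Rb1.
White has no legal moves → checkmate.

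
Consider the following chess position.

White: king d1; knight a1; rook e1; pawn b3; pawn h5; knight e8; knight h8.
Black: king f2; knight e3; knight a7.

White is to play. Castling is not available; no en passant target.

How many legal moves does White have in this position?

3

White to move; king on d1.
In check: yes, from the black knight on e3.
Legal moves: Kd2, Kc1, Rxe3.
Count: 3.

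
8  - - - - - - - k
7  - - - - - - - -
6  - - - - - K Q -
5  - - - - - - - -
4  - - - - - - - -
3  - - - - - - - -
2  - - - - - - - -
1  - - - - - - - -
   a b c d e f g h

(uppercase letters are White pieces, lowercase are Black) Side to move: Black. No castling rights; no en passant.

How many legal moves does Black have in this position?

Black to move; king on h8.
In check: no.
Legal moves: none.
Count: 0.

0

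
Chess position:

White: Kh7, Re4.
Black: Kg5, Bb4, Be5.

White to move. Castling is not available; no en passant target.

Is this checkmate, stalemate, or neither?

neither

White to move; white king on h7.
In check: no.
Legal moves for White: Kg8, Rxe5+, Rh4, Rg4+, Rf4, Rd4, Rc4, Rxb4, Re3, Re2, Re1.
White has 11 legal moves and is not in check → neither.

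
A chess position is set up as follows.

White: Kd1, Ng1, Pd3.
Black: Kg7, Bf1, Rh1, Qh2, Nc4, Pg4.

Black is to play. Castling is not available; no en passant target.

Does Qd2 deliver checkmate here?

yes

After Qd2: white king on d1; in check: yes, from the black queen on d2.
King squares — c1: attacked by Qd2; e1: attacked by Qd2; c2: attacked by Qd2; d2: attacked by Nc4; e2: attacked by Bf1.
White has no legal moves → checkmate.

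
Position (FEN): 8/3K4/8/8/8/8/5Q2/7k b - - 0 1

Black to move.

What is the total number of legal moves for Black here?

0

Black to move; king on h1.
In check: no.
Legal moves: none.
Count: 0.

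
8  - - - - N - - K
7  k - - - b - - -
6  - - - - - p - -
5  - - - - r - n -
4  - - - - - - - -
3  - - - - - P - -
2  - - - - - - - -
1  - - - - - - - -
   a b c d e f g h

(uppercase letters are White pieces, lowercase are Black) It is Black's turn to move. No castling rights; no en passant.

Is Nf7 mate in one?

no

After Nf7: white king on h8; in check: yes, from the black knight on f7.
White has 3 legal replies: Kg8, Kh7, Kg7.
In check but a legal move exists → not checkmate.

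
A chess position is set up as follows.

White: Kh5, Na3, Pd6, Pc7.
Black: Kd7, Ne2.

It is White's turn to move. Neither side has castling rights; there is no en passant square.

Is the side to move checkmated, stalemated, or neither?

White to move; white king on h5.
In check: no.
Legal moves for White: Kh6, Kg6, Kg5, Kh4, Kg4, Nb5, Nc4, Nc2, Nb1, c8=Q+, c8=R, c8=B+, c8=N.
White has 13 legal moves and is not in check → neither.

neither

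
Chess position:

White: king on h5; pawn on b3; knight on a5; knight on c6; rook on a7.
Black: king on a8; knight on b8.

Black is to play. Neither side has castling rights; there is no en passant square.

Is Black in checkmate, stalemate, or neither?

checkmate

Black to move; black king on a8.
In check: yes, from the white rook on a7.
King squares — a7: attacked by Nc6; b7: attacked by Na5; b8: own knight.
Legal moves for Black: none.
In check with no legal moves → checkmate.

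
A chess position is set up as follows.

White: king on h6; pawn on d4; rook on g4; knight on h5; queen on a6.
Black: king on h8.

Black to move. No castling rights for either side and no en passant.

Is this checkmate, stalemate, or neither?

stalemate

Black to move; black king on h8.
In check: no.
King squares — g7: attacked by Rg4; h7: attacked by Kh6; g8: attacked by Rg4.
Legal moves for Black: none.
Not in check and no legal moves → stalemate.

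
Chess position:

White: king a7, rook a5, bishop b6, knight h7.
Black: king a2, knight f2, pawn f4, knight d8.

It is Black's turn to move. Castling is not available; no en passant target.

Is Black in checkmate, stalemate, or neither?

Black to move; black king on a2.
In check: yes, from the white rook on a5.
Legal moves for Black: Kb3, Kb2, Kb1.
Black is in check but has 3 legal moves → neither.

neither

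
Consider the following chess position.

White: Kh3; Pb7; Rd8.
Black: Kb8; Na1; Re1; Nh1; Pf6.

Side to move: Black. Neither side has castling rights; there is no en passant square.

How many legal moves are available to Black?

Black to move; king on b8.
In check: yes, from the white rook on d8.
Legal moves: Kc7, Kxb7, Ka7.
Count: 3.

3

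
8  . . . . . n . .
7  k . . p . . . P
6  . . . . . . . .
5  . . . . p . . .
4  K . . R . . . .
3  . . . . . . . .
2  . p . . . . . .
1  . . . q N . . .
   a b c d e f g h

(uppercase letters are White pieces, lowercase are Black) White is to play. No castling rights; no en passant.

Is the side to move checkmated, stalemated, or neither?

neither

White to move; white king on a4.
In check: yes, from the black queen on d1.
King squares — a3: available; b3: attacked by Qd1; b4: available; a5: available; b5: available.
Legal moves for White: Kb5, Ka5, Kb4, Ka3, Rxd1, Nc2.
White is in check but has 6 legal moves → neither.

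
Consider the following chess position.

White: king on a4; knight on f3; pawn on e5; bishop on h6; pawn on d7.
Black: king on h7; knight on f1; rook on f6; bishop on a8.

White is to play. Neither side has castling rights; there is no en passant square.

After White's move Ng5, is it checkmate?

no

After Ng5: black king on h7; in check: yes, from the white knight on g5.
Black has 4 legal replies: Kh8, Kg8, Kxh6, Kg6.
In check but a legal move exists → not checkmate.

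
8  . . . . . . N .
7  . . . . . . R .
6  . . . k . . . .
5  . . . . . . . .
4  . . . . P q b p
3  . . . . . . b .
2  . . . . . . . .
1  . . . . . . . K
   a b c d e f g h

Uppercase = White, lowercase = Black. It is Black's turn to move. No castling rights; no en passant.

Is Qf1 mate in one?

After Qf1: white king on h1; in check: yes, from the black queen on f1.
King squares — g1: attacked by Qf1; g2: attacked by Qf1; h2: attacked by Bg3.
White has no legal moves → checkmate.

yes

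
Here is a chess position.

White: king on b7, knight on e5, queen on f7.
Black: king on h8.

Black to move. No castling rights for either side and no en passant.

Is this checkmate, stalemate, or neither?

stalemate

Black to move; black king on h8.
In check: no.
King squares — g7: attacked by Qf7; h7: attacked by Qf7; g8: attacked by Qf7.
Legal moves for Black: none.
Not in check and no legal moves → stalemate.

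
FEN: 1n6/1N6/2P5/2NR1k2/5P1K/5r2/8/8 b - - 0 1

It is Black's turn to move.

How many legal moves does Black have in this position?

Black to move; king on f5.
In check: yes, from the white rook on d5.
Legal moves: Kg6, Kf6, Kxf4.
Count: 3.

3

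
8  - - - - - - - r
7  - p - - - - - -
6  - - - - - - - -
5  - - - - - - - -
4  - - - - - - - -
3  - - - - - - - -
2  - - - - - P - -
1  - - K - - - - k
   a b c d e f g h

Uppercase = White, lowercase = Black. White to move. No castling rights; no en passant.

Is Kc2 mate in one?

After Kc2: black king on h1; in check: no.
Black is not in check, so this cannot be checkmate.

no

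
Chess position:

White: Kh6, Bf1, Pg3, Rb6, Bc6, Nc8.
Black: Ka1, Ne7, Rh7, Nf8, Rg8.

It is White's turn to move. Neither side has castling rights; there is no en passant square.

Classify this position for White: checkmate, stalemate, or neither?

White to move; white king on h6.
In check: yes, from the black rook on h7.
King squares — g5: attacked by Rg8; h5: attacked by Rh7; g6: attacked by Ne7; g7: attacked by Rh7; h7: attacked by Nf8.
Legal moves for White: none.
In check with no legal moves → checkmate.

checkmate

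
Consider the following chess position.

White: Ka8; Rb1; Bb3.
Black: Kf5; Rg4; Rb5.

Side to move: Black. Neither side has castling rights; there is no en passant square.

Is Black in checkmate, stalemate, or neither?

Black to move; black king on f5.
In check: no.
Legal moves for Black include: Kg6, Kf6, Kg5, Ke5, Kf4, Ke4, Rb8+, Rb7, Rb6, Re5, Rd5, Rc5, Ra5+, Rbb4, Rxb3, Rg8+, Rg7, Rg6, ... (list truncated; more exist).
Black has legal moves and is not in check → neither.

neither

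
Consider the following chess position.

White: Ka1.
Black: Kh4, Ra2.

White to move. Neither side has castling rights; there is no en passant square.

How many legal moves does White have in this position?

2

White to move; king on a1.
In check: yes, from the black rook on a2.
Legal moves: Kxa2, Kb1.
Count: 2.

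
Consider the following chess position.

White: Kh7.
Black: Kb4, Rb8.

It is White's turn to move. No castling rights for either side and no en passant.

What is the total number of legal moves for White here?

White to move; king on h7.
In check: no.
Legal moves: Kg7, Kh6, Kg6.
Count: 3.

3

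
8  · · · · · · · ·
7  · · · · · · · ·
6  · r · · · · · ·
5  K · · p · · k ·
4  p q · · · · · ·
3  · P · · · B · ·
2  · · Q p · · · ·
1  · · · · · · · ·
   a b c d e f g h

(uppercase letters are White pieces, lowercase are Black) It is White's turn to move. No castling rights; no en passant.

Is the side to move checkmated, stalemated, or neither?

White to move; white king on a5.
In check: yes, from the black queen on b4.
King squares — a4: attacked by Qb4; b4: attacked by Rb6; b5: attacked by Qb4; a6: attacked by Rb6; b6: attacked by Qb4.
Legal moves for White: none.
In check with no legal moves → checkmate.

checkmate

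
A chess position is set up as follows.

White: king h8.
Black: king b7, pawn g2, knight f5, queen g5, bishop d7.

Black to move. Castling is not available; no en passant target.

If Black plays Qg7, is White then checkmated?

After Qg7: white king on h8; in check: yes, from the black queen on g7.
King squares — g7: attacked by Nf5; h7: attacked by Qg7; g8: attacked by Qg7.
White has no legal moves → checkmate.

yes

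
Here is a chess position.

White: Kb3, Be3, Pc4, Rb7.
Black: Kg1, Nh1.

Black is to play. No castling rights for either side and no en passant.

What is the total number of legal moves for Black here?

4

Black to move; king on g1.
In check: yes, from the white bishop on e3.
Legal moves: Kh2, Kg2, Kf1, Nf2.
Count: 4.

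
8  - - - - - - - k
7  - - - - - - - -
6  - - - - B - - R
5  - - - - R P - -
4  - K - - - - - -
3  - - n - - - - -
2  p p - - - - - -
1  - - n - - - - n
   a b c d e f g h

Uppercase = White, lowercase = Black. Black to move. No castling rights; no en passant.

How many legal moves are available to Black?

1

Black to move; king on h8.
In check: yes, from the white rook on h6.
Legal moves: Kg7.
Count: 1.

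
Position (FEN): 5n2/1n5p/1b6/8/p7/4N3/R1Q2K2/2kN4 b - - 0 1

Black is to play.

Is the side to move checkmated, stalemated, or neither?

checkmate

Black to move; black king on c1.
In check: yes, from the white queen on c2.
King squares — b1: attacked by Qc2; d1: attacked by Qc2; b2: attacked by Nd1; c2: attacked by Ra2; d2: attacked by Qc2.
Legal moves for Black: none.
In check with no legal moves → checkmate.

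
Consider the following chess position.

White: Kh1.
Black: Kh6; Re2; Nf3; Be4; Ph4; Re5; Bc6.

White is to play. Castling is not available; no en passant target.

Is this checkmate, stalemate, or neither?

White to move; white king on h1.
In check: no.
King squares — g1: attacked by Nf3; g2: attacked by Re2; h2: attacked by Re2.
Legal moves for White: none.
Not in check and no legal moves → stalemate.

stalemate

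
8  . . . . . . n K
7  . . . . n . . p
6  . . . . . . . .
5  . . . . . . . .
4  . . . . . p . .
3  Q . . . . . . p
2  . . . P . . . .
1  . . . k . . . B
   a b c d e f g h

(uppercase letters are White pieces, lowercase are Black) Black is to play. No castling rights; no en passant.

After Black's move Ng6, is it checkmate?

After Ng6: white king on h8; in check: yes, from the black knight on g6.
White has 3 legal replies: Kxg8, Kxh7, Kg7.
In check but a legal move exists → not checkmate.

no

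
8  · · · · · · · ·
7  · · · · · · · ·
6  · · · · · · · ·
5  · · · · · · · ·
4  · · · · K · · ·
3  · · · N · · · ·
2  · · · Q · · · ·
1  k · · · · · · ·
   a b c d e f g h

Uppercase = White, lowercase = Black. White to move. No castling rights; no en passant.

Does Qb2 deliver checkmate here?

yes

After Qb2: black king on a1; in check: yes, from the white queen on b2.
King squares — b1: attacked by Qb2; a2: attacked by Qb2; b2: attacked by Nd3.
Black has no legal moves → checkmate.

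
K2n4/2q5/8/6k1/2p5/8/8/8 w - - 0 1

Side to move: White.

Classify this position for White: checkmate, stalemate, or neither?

White to move; white king on a8.
In check: no.
King squares — a7: attacked by Qc7; b7: attacked by Qc7; b8: attacked by Qc7.
Legal moves for White: none.
Not in check and no legal moves → stalemate.

stalemate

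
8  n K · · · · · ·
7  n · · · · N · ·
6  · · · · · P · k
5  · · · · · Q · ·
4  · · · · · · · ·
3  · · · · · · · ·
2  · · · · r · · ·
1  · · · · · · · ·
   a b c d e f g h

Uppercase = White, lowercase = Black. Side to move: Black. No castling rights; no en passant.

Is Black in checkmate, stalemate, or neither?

checkmate

Black to move; black king on h6.
In check: yes, from the white knight on f7.
King squares — g5: attacked by Qf5; h5: attacked by Qf5; g6: attacked by Qf5; g7: attacked by Pf6; h7: attacked by Qf5.
Legal moves for Black: none.
In check with no legal moves → checkmate.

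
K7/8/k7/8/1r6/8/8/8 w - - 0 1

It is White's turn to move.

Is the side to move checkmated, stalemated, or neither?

White to move; white king on a8.
In check: no.
King squares — a7: attacked by Ka6; b7: attacked by Rb4; b8: attacked by Rb4.
Legal moves for White: none.
Not in check and no legal moves → stalemate.

stalemate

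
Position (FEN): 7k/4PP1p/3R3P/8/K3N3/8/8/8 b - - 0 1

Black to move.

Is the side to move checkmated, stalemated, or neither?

Black to move; black king on h8.
In check: no.
King squares — g7: attacked by Ph6; h7: own pawn; g8: attacked by Pf7.
Legal moves for Black: none.
Not in check and no legal moves → stalemate.

stalemate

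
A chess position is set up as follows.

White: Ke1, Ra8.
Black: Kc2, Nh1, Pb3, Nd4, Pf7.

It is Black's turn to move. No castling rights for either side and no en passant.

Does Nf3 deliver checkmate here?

no

After Nf3: white king on e1; in check: yes, from the black knight on f3.
White has 2 legal replies: Ke2, Kf1.
In check but a legal move exists → not checkmate.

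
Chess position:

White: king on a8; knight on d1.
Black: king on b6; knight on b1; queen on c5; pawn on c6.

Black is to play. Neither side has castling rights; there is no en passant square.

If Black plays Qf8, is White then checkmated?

yes

After Qf8: white king on a8; in check: yes, from the black queen on f8.
King squares — a7: attacked by Kb6; b7: attacked by Kb6; b8: attacked by Qf8.
White has no legal moves → checkmate.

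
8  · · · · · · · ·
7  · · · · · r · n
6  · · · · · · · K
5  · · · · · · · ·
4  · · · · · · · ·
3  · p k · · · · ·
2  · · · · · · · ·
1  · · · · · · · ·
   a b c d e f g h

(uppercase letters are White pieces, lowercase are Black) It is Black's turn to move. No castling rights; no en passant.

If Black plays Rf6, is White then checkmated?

After Rf6: white king on h6; in check: yes, from the black rook on f6.
White has 3 legal replies: Kxh7, Kg7, Kh5.
In check but a legal move exists → not checkmate.

no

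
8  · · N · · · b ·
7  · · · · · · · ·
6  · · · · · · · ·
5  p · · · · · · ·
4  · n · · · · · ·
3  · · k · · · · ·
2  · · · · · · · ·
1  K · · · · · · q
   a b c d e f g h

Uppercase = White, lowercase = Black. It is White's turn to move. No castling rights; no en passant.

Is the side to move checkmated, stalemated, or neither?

White to move; white king on a1.
In check: yes, from the black queen on h1.
King squares — b1: attacked by Qh1; a2: attacked by Nb4; b2: attacked by Kc3.
Legal moves for White: none.
In check with no legal moves → checkmate.

checkmate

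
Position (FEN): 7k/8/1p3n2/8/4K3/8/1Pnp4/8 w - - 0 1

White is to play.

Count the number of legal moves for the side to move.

5

White to move; king on e4.
In check: yes, from the black knight on f6.
Legal moves: Kf5, Ke5, Kf4, Kf3, Kd3.
Count: 5.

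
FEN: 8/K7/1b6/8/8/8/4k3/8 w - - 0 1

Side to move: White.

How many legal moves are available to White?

5

White to move; king on a7.
In check: yes, from the black bishop on b6.
Legal moves: Kb8, Ka8, Kb7, Kxb6, Ka6.
Count: 5.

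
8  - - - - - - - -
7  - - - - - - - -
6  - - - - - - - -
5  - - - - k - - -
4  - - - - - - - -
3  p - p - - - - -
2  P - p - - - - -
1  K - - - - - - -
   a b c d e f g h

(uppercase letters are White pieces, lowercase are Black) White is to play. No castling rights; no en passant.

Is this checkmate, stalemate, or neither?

stalemate

White to move; white king on a1.
In check: no.
King squares — b1: attacked by Pc2; a2: own pawn; b2: attacked by Pa3.
Legal moves for White: none.
Not in check and no legal moves → stalemate.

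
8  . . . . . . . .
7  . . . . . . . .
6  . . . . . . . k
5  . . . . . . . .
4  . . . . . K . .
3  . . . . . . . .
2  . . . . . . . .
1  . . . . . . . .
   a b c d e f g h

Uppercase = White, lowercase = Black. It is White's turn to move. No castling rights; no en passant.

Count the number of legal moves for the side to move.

7

White to move; king on f4.
In check: no.
Legal moves: Kf5, Ke5, Kg4, Ke4, Kg3, Kf3, Ke3.
Count: 7.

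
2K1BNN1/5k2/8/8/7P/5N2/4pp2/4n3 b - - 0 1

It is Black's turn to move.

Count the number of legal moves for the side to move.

Black to move; king on f7.
In check: yes, from the white bishop on e8.
Legal moves: Kxg8, Kxf8, Kxe8, Kg7.
Count: 4.

4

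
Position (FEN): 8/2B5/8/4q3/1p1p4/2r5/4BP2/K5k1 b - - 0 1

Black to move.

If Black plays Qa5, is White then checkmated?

no

After Qa5: white king on a1; in check: yes, from the black queen on a5.
White has 3 legal replies: Kb2, Kb1, Bxa5.
In check but a legal move exists → not checkmate.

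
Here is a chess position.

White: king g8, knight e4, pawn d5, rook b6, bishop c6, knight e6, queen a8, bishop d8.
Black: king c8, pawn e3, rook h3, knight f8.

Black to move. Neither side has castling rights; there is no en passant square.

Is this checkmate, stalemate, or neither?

checkmate

Black to move; black king on c8.
In check: yes, from the white queen on a8.
King squares — b7: attacked by Rb6; c7: attacked by Ne6; d7: attacked by Bc6; b8: attacked by Rb6; d8: attacked by Ne6.
Legal moves for Black: none.
In check with no legal moves → checkmate.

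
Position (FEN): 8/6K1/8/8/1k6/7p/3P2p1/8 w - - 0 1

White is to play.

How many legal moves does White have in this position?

White to move; king on g7.
In check: no.
Legal moves: Kh8, Kg8, Kf8, Kh7, Kf7, Kh6, Kg6, Kf6, d3, d4.
Count: 10.

10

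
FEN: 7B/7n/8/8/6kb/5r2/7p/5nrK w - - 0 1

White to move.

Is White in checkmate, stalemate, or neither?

checkmate

White to move; white king on h1.
In check: yes, from the black rook on g1.
King squares — g1: attacked by Ph2; g2: attacked by Rg1; h2: attacked by Nf1.
Legal moves for White: none.
In check with no legal moves → checkmate.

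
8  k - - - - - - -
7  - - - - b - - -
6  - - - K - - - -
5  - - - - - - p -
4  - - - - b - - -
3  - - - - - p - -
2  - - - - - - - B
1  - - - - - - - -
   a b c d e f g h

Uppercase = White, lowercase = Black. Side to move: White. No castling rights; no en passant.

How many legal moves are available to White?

White to move; king on d6.
In check: yes, from the black bishop on e7.
Legal moves: Kxe7, Kd7, Kc7, Ke6, Ke5.
Count: 5.

5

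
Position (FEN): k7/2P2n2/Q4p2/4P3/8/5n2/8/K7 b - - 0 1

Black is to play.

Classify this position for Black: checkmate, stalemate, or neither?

Black to move; black king on a8.
In check: yes, from the white queen on a6.
King squares — a7: attacked by Qa6; b7: attacked by Qa6; b8: attacked by Pc7.
Legal moves for Black: none.
In check with no legal moves → checkmate.

checkmate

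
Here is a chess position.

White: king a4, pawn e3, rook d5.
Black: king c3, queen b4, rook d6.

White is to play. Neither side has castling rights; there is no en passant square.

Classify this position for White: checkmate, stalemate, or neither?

checkmate

White to move; white king on a4.
In check: yes, from the black queen on b4.
King squares — a3: attacked by Qb4; b3: attacked by Kc3; b4: attacked by Kc3; a5: attacked by Qb4; b5: attacked by Qb4.
Legal moves for White: none.
In check with no legal moves → checkmate.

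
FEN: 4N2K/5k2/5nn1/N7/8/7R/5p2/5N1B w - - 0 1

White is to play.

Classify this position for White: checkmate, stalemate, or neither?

checkmate

White to move; white king on h8.
In check: yes, from the black knight on g6.
King squares — g7: attacked by Kf7; h7: attacked by Nf6; g8: attacked by Nf6.
Legal moves for White: none.
In check with no legal moves → checkmate.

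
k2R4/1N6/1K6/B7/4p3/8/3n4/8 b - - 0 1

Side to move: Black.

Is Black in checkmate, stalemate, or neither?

checkmate

Black to move; black king on a8.
In check: yes, from the white rook on d8.
King squares — a7: attacked by Kb6; b7: attacked by Kb6; b8: attacked by Rd8.
Legal moves for Black: none.
In check with no legal moves → checkmate.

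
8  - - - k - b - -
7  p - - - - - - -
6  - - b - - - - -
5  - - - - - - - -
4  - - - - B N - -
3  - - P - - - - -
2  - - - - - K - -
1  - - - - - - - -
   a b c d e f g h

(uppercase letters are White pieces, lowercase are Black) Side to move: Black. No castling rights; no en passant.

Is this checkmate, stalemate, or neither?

Black to move; black king on d8.
In check: no.
Legal moves for Black include: Bg7, Be7, Bh6, Bd6, Bc5+, Bb4, Ba3, Ke8, Kc8, Ke7, Kd7, Kc7, Be8, Ba8, Bd7, Bb7, Bd5, Bb5, ... (list truncated; more exist).
Black has legal moves and is not in check → neither.

neither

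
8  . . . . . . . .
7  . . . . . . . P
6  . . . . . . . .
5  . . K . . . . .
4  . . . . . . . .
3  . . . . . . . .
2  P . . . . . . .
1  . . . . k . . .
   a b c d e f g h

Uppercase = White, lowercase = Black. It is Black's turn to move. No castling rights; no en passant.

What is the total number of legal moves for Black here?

Black to move; king on e1.
In check: no.
Legal moves: Kf2, Ke2, Kd2, Kf1, Kd1.
Count: 5.

5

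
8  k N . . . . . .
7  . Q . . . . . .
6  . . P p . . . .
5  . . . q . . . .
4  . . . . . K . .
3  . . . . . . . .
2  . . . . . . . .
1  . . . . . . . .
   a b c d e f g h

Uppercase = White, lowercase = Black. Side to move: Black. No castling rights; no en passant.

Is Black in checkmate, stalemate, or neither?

Black to move; black king on a8.
In check: yes, from the white queen on b7.
King squares — a7: attacked by Qb7; b7: attacked by Pc6; b8: attacked by Qb7.
Legal moves for Black: none.
In check with no legal moves → checkmate.

checkmate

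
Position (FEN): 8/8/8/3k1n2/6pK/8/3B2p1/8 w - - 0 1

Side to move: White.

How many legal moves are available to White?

White to move; king on h4.
In check: yes, from the black knight on f5.
Legal moves: Kh5, Kg5, Kxg4.
Count: 3.

3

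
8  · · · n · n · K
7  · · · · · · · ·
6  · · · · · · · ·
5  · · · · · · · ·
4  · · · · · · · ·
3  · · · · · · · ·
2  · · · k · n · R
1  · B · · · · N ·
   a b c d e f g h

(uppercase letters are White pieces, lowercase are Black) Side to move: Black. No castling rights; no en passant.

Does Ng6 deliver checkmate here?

no

After Ng6: white king on h8; in check: yes, from the black knight on g6.
White has 4 legal replies: Kg8, Kh7, Kg7, Bxg6.
In check but a legal move exists → not checkmate.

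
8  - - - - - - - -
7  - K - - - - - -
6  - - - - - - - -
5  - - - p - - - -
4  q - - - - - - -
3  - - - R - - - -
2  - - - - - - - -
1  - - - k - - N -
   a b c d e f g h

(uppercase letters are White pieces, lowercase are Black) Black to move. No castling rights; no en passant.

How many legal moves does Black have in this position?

Black to move; king on d1.
In check: yes, from the white rook on d3.
Legal moves: Kc2, Ke1, Kc1.
Count: 3.

3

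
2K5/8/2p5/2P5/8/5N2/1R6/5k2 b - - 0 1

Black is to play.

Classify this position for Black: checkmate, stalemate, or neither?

stalemate

Black to move; black king on f1.
In check: no.
King squares — e1: attacked by Nf3; g1: attacked by Nf3; e2: attacked by Rb2; f2: attacked by Rb2; g2: attacked by Rb2.
Legal moves for Black: none.
Not in check and no legal moves → stalemate.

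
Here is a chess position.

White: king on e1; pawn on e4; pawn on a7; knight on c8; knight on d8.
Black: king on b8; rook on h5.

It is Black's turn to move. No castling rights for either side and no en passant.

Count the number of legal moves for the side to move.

Black to move; king on b8.
In check: yes, from the white pawn on a7.
Legal moves: Kxc8, Ka8, Kc7.
Count: 3.

3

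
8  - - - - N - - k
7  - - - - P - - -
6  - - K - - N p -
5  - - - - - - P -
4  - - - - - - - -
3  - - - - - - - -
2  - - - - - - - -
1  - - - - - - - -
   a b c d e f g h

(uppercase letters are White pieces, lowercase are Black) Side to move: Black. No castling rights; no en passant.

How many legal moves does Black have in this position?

0

Black to move; king on h8.
In check: no.
Legal moves: none.
Count: 0.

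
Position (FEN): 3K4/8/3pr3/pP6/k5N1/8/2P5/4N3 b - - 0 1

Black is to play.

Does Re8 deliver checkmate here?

no

After Re8: white king on d8; in check: yes, from the black rook on e8.
White has 3 legal replies: Kxe8, Kd7, Kc7.
In check but a legal move exists → not checkmate.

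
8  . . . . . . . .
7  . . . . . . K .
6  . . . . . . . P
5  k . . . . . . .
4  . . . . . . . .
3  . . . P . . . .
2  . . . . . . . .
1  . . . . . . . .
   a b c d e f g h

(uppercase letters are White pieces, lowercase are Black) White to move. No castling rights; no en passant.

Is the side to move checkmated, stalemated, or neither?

neither

White to move; white king on g7.
In check: no.
Legal moves for White: Kh8, Kg8, Kf8, Kh7, Kf7, Kg6, Kf6, h7, d4.
White has 9 legal moves and is not in check → neither.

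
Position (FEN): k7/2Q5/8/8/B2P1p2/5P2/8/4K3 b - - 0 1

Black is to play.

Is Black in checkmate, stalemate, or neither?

Black to move; black king on a8.
In check: no.
King squares — a7: attacked by Qc7; b7: attacked by Qc7; b8: attacked by Qc7.
Legal moves for Black: none.
Not in check and no legal moves → stalemate.

stalemate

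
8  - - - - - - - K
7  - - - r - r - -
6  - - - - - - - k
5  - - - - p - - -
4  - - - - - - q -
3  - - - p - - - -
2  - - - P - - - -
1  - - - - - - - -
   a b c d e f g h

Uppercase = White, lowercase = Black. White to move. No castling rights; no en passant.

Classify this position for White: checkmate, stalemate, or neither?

White to move; white king on h8.
In check: no.
King squares — g7: attacked by Qg4; h7: attacked by Kh6; g8: attacked by Qg4.
Legal moves for White: none.
Not in check and no legal moves → stalemate.

stalemate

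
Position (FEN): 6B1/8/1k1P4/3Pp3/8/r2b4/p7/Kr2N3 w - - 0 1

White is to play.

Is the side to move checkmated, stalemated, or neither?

White to move; white king on a1.
In check: yes, from the black rook on b1.
King squares — b1: attacked by Pa2; a2: attacked by Ra3; b2: attacked by Rb1.
Legal moves for White: none.
In check with no legal moves → checkmate.

checkmate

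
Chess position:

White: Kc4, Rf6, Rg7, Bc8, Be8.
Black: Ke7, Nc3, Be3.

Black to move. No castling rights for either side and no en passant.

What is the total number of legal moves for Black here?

3

Black to move; king on e7.
In check: yes, from the white rook on g7.
Legal moves: Kxe8, Kd8, Kxf6.
Count: 3.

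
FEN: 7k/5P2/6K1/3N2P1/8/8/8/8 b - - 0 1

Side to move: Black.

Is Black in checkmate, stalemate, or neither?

Black to move; black king on h8.
In check: no.
King squares — g7: attacked by Kg6; h7: attacked by Kg6; g8: attacked by Pf7.
Legal moves for Black: none.
Not in check and no legal moves → stalemate.

stalemate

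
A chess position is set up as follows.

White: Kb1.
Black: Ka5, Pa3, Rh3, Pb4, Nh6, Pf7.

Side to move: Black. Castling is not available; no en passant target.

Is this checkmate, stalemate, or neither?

Black to move; black king on a5.
In check: no.
Legal moves for Black include: Ng8, Nf5, Ng4, Kb6, Ka6, Kb5, Ka4, Rh5, Rh4, Rg3, Rf3, Re3, Rd3, Rc3, Rb3+, Rh2, Rh1+, f6, ... (list truncated; more exist).
Black has legal moves and is not in check → neither.

neither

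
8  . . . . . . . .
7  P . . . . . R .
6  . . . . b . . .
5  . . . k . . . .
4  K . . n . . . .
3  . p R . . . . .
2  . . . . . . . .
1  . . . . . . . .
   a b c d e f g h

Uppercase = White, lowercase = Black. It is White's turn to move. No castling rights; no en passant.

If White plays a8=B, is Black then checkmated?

no

After a8=B: black king on d5; in check: yes, from the white bishop on a8.
Black has 3 legal replies: Kd6, Ke5, Nc6.
In check but a legal move exists → not checkmate.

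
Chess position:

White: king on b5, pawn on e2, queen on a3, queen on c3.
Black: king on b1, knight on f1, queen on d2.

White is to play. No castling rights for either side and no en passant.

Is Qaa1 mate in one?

yes

After Qaa1: black king on b1; in check: yes, from the white queen on a1.
King squares — a1: attacked by Qc3; c1: attacked by Qa1; a2: attacked by Qa1; b2: attacked by Qa1; c2: attacked by Qc3.
Black has no legal moves → checkmate.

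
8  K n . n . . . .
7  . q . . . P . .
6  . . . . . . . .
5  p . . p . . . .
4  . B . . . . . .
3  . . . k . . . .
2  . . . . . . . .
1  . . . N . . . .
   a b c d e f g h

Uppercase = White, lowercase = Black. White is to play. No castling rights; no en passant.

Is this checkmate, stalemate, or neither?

checkmate

White to move; white king on a8.
In check: yes, from the black queen on b7.
King squares — a7: attacked by Qb7; b7: attacked by Nd8; b8: attacked by Qb7.
Legal moves for White: none.
In check with no legal moves → checkmate.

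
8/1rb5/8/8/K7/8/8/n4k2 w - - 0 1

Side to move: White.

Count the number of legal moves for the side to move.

White to move; king on a4.
In check: no.
Legal moves: Ka3.
Count: 1.

1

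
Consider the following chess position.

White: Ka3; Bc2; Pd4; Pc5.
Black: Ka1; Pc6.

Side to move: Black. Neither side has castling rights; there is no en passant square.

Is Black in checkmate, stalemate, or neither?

stalemate

Black to move; black king on a1.
In check: no.
King squares — b1: attacked by Bc2; a2: attacked by Ka3; b2: attacked by Ka3.
Legal moves for Black: none.
Not in check and no legal moves → stalemate.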